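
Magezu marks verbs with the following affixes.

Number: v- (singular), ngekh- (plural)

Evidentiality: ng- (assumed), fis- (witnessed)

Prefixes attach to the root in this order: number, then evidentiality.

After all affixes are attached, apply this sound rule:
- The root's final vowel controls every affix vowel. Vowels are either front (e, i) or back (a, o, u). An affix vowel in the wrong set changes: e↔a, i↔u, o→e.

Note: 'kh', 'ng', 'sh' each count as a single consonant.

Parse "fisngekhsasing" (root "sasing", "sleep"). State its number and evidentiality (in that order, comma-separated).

plural, witnessed

Segment: fis-ngekh-sasing.
number: ngekh- → plural.
evidentiality: fis- → witnessed.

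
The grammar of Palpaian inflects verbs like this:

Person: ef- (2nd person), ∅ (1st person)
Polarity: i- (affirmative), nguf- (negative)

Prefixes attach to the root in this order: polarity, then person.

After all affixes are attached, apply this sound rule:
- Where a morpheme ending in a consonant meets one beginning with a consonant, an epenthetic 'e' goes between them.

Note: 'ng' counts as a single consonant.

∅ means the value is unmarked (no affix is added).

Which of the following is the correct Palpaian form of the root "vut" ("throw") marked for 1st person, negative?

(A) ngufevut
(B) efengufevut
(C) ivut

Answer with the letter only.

Attach polarity negative nguf- → ngufvut.
person = 1st person: zero marking, form stays ngufvut.
Apply epenthesis: ngufvut → ngufevut.
So the correct form is ngufevut, option (A).
(C) ivut is wrong: it uses affirmative instead of negative for polarity.
(B) efengufevut is wrong: it uses 2nd person instead of 1st person for person.

A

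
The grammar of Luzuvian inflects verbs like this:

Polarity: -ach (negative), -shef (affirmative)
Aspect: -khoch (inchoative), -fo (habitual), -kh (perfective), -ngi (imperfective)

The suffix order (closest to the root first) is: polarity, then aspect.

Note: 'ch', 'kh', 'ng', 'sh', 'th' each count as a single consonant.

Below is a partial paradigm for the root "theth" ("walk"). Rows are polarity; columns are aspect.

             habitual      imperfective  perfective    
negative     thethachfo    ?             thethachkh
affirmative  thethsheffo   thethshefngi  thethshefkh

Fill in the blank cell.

Attach polarity negative -ach → thethach.
Attach aspect imperfective -ngi → thethachngi.

thethachngi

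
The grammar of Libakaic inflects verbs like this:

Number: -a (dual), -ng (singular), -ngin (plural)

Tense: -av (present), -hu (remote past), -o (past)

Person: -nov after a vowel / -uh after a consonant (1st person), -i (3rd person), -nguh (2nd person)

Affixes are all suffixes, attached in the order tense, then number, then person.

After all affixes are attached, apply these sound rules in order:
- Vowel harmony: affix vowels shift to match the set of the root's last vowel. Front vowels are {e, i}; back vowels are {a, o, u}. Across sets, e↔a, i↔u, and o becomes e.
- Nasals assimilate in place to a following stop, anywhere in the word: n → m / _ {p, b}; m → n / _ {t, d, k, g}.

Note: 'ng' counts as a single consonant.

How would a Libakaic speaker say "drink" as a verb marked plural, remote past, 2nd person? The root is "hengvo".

hengvohungunnguh

Attach tense remote past -hu → hengvohu.
Attach number plural -ngin → hengvohungin.
Attach person 2nd person -nguh → hengvohunginnguh.
Apply vowel harmony: hengvohunginnguh → hengvohungunnguh.
Nasal assimilation: no change.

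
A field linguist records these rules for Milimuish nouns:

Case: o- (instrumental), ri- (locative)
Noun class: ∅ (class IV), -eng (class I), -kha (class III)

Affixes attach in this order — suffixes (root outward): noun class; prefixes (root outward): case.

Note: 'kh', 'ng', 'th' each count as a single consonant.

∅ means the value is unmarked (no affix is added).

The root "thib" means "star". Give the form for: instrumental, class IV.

othib

Attach case instrumental o- → othib.
noun class = class IV: zero marking, form stays othib.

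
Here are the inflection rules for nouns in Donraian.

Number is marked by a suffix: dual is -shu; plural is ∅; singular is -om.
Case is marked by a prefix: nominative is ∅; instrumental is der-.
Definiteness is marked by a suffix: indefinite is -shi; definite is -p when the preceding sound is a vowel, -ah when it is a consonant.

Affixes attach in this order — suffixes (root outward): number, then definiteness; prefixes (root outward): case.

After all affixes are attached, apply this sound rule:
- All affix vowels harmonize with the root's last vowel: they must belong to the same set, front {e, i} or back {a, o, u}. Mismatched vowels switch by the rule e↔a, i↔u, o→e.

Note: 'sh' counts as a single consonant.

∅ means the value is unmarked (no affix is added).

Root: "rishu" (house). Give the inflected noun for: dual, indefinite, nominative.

case = nominative: zero marking, form stays rishu.
Attach number dual -shu → rishushu.
Attach definiteness indefinite -shi → rishushushi.
Apply vowel harmony: rishushushi → rishushushu.

rishushushu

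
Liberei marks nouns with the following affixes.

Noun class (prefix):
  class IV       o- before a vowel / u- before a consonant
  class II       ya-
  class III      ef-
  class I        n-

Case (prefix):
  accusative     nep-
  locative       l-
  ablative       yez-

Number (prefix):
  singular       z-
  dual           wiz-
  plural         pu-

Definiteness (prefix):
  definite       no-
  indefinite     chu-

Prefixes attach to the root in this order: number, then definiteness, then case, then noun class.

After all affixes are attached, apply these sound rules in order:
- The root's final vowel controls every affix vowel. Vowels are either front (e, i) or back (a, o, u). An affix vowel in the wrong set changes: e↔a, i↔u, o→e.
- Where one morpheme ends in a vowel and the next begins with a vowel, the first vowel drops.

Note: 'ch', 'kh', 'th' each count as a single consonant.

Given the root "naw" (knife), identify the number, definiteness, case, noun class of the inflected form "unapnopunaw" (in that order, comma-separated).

Segment: u-nep-no-pu-naw.
number: pu- → plural.
definiteness: no- → definite.
case: nep- → accusative.
noun class: o/u- → class IV.

plural, definite, accusative, class IV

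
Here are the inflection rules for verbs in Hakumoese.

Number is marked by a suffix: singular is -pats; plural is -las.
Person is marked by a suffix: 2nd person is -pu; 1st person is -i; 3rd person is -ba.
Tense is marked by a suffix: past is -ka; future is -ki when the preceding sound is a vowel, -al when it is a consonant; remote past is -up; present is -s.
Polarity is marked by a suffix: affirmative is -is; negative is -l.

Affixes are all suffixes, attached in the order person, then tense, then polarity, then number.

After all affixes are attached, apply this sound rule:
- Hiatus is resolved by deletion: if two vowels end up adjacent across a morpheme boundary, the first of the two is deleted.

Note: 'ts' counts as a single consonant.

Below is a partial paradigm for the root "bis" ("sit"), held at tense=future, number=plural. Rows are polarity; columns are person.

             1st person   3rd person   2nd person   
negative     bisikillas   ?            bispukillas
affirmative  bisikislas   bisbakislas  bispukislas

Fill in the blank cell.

Attach person 3rd person -ba → bisba.
Attach tense future -ki (after vowel 'a') → bisbaki.
Attach polarity negative -l → bisbakil.
Attach number plural -las → bisbakillas.
Vowel deletion: no change.

bisbakillas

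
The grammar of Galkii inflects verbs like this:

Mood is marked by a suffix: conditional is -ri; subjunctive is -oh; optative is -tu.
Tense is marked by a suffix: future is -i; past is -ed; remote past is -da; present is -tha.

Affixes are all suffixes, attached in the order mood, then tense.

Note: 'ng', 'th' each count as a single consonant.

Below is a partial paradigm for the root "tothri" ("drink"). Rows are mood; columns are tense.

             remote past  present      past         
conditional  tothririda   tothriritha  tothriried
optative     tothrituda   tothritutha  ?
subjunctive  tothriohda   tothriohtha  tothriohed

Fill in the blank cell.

tothritued

Attach mood optative -tu → tothritu.
Attach tense past -ed → tothritued.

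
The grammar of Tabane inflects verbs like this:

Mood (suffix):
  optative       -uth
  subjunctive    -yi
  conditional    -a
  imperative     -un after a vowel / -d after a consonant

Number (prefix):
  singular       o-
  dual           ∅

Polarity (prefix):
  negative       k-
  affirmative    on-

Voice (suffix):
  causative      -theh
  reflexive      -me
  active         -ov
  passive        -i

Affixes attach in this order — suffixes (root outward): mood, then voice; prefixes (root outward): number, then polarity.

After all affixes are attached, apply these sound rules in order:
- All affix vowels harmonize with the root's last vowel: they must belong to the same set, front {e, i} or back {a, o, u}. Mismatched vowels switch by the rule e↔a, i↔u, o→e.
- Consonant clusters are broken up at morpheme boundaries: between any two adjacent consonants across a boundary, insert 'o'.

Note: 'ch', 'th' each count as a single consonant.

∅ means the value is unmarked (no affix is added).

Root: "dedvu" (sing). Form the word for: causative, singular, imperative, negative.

kodedvuunothah

Attach number singular o- → odedvu.
Attach polarity negative k- → kodedvu.
Attach mood imperative -un (after vowel 'u') → kodedvuun.
Attach voice causative -theh → kodedvuuntheh.
Apply vowel harmony: kodedvuuntheh → kodedvuunthah.
Apply epenthesis: kodedvuunthah → kodedvuunothah.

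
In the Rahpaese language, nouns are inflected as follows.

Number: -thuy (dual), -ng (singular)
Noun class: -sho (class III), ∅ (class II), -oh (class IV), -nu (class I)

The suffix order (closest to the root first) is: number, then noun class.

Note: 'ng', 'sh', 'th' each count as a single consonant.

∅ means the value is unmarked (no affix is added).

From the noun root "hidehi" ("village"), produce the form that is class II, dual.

hidehithuy

Attach number dual -thuy → hidehithuy.
noun class = class II: zero marking, form stays hidehithuy.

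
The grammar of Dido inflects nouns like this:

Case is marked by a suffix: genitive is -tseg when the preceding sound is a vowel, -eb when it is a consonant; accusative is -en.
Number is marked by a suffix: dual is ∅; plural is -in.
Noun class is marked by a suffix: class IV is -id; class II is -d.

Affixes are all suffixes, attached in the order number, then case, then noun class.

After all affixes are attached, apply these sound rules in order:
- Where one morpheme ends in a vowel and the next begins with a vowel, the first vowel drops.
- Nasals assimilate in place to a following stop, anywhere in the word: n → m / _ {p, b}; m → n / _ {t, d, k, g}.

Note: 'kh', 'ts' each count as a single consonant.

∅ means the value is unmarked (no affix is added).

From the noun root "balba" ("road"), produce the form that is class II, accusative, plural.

Attach number plural -in → balbain.
Attach case accusative -en → balbainen.
Attach noun class class II -d → balbainend.
Apply vowel deletion: balbainend → balbinend.
Nasal assimilation: no change.

balbinend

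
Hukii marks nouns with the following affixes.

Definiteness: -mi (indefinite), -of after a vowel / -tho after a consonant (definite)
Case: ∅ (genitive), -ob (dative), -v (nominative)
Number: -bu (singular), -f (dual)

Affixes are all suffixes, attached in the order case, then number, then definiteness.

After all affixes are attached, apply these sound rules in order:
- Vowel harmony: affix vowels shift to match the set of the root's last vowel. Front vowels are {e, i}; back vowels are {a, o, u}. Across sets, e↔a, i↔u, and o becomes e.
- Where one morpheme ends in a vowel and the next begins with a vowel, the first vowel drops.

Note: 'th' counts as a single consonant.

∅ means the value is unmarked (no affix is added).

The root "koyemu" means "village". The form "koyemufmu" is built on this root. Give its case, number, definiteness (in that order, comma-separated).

Segment: koyemu-f-mi.
case: ∅ → genitive.
number: -f → dual.
definiteness: -mi → indefinite.

genitive, dual, indefinite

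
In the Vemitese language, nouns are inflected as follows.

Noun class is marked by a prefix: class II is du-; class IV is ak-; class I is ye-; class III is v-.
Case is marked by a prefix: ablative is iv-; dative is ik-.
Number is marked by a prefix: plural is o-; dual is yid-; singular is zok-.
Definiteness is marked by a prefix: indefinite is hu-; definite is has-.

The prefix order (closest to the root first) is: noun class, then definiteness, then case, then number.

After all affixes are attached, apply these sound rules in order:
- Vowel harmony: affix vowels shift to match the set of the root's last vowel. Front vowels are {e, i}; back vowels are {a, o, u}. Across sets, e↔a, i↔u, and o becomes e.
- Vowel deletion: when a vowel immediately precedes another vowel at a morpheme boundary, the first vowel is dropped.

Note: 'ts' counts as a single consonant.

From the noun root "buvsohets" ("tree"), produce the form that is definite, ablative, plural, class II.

ivhesdibuvsohets

Attach noun class class II du- → dubuvsohets.
Attach definiteness definite has- → hasdubuvsohets.
Attach case ablative iv- → ivhasdubuvsohets.
Attach number plural o- → oivhasdubuvsohets.
Apply vowel harmony: oivhasdubuvsohets → eivhesdibuvsohets.
Apply vowel deletion: eivhesdibuvsohets → ivhesdibuvsohets.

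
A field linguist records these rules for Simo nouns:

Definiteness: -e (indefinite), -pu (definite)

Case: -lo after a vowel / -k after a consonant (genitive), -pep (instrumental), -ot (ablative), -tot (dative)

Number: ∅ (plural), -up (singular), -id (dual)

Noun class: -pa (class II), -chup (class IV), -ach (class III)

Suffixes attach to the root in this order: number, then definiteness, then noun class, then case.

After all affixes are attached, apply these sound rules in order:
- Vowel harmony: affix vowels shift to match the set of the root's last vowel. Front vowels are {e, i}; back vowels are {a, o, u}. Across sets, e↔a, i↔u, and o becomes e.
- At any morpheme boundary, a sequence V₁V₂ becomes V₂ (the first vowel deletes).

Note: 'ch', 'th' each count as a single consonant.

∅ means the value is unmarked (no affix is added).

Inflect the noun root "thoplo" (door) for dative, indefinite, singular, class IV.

Attach number singular -up → thoploup.
Attach definiteness indefinite -e → thoploupe.
Attach noun class class IV -chup → thoploupechup.
Attach case dative -tot → thoploupechuptot.
Apply vowel harmony: thoploupechuptot → thoploupachuptot.
Apply vowel deletion: thoploupachuptot → thoplupachuptot.

thoplupachuptot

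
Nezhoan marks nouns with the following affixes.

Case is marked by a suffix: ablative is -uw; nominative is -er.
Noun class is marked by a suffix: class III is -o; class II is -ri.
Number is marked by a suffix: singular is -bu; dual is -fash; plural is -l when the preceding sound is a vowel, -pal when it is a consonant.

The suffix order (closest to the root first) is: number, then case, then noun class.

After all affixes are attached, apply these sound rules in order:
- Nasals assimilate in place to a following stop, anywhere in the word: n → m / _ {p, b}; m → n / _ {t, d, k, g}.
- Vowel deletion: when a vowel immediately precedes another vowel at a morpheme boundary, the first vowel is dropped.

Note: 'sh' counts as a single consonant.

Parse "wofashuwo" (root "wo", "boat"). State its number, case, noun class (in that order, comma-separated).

Segment: wo-fash-uw-o.
number: -fash → dual.
case: -uw → ablative.
noun class: -o → class III.

dual, ablative, class III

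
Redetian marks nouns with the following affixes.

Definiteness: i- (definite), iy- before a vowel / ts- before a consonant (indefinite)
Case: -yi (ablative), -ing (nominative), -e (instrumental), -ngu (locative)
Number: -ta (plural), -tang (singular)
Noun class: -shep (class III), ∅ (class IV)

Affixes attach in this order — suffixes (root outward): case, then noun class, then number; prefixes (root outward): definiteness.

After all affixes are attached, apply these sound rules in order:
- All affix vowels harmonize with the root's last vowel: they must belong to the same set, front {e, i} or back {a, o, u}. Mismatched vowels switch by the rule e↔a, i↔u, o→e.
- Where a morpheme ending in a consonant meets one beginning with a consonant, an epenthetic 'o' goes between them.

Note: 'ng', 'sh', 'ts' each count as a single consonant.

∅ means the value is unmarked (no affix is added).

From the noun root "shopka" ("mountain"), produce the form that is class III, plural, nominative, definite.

Attach case nominative -ing → shopkaing.
Attach noun class class III -shep → shopkaingshep.
Attach number plural -ta → shopkaingshepta.
Attach definiteness definite i- → ishopkaingshepta.
Apply vowel harmony: ishopkaingshepta → ushopkaungshapta.
Apply epenthesis: ushopkaungshapta → ushopkaungoshapota.

ushopkaungoshapota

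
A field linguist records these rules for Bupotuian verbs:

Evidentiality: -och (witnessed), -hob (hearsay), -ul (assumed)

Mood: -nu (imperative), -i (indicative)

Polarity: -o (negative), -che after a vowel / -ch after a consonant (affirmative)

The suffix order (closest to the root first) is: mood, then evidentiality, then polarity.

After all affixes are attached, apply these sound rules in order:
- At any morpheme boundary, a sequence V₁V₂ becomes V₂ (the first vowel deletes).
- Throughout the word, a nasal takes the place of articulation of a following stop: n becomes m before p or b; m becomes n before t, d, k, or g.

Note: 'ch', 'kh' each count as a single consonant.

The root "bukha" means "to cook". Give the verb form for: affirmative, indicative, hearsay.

bukhihobch

Attach mood indicative -i → bukhai.
Attach evidentiality hearsay -hob → bukhaihob.
Attach polarity affirmative -ch (after consonant 'b') → bukhaihobch.
Apply vowel deletion: bukhaihobch → bukhihobch.
Nasal assimilation: no change.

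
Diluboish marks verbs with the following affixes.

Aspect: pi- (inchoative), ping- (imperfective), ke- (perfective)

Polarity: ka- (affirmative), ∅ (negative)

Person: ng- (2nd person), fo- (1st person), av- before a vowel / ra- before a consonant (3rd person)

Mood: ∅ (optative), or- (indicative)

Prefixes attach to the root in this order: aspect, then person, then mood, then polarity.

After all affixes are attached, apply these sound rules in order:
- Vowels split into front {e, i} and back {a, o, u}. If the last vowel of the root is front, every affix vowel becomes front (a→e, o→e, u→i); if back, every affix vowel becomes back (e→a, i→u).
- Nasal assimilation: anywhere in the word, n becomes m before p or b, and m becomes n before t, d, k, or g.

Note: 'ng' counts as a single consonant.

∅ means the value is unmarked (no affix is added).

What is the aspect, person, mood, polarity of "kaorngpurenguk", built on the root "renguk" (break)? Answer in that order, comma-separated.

inchoative, 2nd person, indicative, affirmative

Segment: ka-or-ng-pi-renguk.
aspect: pi- → inchoative.
person: ng- → 2nd person.
mood: or- → indicative.
polarity: ka- → affirmative.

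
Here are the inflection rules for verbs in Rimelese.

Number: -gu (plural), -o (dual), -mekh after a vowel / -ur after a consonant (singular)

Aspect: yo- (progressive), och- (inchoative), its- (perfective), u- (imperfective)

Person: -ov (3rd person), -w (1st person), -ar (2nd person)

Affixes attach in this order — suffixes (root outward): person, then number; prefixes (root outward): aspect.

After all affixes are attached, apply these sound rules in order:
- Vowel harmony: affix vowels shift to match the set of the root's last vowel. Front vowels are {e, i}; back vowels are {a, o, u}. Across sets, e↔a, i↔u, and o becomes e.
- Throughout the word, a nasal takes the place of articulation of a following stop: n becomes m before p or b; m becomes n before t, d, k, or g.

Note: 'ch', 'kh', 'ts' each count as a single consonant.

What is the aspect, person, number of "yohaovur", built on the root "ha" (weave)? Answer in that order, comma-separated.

Segment: yo-ha-ov-ur.
aspect: yo- → progressive.
person: -ov → 3rd person.
number: -mekh/ur → singular.

progressive, 3rd person, singular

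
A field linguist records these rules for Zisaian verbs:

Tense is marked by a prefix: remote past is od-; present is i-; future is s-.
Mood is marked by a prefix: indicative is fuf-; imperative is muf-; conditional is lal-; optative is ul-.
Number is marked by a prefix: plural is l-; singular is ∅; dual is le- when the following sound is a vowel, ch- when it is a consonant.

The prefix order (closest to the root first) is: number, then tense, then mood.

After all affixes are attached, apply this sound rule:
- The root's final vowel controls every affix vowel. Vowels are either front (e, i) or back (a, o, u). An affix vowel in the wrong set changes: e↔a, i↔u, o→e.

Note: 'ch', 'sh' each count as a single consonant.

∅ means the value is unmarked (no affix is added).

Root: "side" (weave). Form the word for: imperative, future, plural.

Attach number plural l- → lside.
Attach tense future s- → slside.
Attach mood imperative muf- → mufslside.
Apply vowel harmony: mufslside → mifslside.

mifslside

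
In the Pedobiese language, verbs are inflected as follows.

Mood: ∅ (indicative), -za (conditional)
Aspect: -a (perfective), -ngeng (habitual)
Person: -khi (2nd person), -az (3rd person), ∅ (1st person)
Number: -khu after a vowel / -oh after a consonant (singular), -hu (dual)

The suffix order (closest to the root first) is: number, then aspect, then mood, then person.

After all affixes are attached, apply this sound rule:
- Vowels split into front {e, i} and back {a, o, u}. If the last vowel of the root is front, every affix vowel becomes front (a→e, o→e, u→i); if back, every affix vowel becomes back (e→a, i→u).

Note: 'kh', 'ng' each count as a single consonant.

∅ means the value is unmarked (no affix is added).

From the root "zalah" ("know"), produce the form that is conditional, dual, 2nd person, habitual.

zalahhungangzakhu

Attach number dual -hu → zalahhu.
Attach aspect habitual -ngeng → zalahhungeng.
Attach mood conditional -za → zalahhungengza.
Attach person 2nd person -khi → zalahhungengzakhi.
Apply vowel harmony: zalahhungengzakhi → zalahhungangzakhu.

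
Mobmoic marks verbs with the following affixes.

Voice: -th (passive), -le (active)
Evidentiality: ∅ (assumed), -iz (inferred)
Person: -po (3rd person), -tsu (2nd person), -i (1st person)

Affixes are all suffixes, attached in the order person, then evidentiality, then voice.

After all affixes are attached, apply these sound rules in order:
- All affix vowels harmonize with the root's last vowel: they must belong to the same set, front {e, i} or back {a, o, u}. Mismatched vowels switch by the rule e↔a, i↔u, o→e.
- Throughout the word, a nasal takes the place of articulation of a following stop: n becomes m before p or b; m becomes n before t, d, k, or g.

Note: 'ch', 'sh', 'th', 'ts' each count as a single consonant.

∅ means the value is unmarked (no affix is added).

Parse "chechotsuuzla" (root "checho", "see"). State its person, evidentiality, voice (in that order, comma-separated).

2nd person, inferred, active

Segment: checho-tsu-iz-le.
person: -tsu → 2nd person.
evidentiality: -iz → inferred.
voice: -le → active.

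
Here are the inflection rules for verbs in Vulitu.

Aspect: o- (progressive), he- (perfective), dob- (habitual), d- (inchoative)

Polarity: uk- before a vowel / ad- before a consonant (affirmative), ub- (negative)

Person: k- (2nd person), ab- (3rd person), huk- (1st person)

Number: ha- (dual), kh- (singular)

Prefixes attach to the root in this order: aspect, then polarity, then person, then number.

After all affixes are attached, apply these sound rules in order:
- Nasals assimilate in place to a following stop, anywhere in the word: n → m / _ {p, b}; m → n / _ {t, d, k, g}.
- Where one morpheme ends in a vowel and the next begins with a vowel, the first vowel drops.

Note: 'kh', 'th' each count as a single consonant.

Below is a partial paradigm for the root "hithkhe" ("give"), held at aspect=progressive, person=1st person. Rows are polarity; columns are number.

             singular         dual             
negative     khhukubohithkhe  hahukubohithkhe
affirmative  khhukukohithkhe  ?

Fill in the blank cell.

hahukukohithkhe

Attach aspect progressive o- → ohithkhe.
Attach polarity affirmative uk- (before vowel 'o') → ukohithkhe.
Attach person 1st person huk- → hukukohithkhe.
Attach number dual ha- → hahukukohithkhe.
Nasal assimilation: no change.
Vowel deletion: no change.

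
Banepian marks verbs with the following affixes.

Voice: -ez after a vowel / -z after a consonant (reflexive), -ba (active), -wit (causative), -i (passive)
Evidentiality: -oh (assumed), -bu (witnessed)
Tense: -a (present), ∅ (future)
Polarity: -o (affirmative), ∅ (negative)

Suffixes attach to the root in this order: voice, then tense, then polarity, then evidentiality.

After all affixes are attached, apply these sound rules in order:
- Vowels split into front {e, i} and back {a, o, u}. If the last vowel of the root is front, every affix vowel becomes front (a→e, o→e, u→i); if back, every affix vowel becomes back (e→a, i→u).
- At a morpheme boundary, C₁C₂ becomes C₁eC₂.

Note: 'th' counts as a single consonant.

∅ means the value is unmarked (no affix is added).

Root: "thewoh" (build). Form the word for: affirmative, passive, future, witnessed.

Attach voice passive -i → thewohi.
tense = future: zero marking, form stays thewohi.
Attach polarity affirmative -o → thewohio.
Attach evidentiality witnessed -bu → thewohiobu.
Apply vowel harmony: thewohiobu → thewohuobu.
Epenthesis: no change.

thewohuobu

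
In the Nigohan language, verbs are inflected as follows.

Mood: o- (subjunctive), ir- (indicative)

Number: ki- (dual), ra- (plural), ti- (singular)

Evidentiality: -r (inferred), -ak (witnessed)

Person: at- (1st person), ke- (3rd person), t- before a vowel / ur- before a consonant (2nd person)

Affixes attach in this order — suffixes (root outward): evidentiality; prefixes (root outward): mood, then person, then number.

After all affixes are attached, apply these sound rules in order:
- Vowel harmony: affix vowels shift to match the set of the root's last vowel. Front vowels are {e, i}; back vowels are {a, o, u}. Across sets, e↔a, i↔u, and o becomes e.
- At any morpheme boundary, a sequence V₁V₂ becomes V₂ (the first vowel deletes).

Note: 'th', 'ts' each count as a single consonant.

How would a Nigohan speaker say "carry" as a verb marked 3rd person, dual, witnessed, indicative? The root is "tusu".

kukurtusak

Attach mood indicative ir- → irtusu.
Attach person 3rd person ke- → keirtusu.
Attach evidentiality witnessed -ak → keirtusuak.
Attach number dual ki- → kikeirtusuak.
Apply vowel harmony: kikeirtusuak → kukaurtusuak.
Apply vowel deletion: kukaurtusuak → kukurtusak.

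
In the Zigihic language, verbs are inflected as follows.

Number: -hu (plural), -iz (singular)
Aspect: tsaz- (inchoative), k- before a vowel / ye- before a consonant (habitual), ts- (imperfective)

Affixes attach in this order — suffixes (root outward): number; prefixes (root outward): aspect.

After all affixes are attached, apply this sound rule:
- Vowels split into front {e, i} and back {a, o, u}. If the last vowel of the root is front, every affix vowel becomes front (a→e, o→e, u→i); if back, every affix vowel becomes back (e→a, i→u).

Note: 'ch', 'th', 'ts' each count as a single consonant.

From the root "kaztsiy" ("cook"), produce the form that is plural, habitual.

yekaztsiyhi

Attach aspect habitual ye- (before consonant 'k') → yekaztsiy.
Attach number plural -hu → yekaztsiyhu.
Apply vowel harmony: yekaztsiyhu → yekaztsiyhi.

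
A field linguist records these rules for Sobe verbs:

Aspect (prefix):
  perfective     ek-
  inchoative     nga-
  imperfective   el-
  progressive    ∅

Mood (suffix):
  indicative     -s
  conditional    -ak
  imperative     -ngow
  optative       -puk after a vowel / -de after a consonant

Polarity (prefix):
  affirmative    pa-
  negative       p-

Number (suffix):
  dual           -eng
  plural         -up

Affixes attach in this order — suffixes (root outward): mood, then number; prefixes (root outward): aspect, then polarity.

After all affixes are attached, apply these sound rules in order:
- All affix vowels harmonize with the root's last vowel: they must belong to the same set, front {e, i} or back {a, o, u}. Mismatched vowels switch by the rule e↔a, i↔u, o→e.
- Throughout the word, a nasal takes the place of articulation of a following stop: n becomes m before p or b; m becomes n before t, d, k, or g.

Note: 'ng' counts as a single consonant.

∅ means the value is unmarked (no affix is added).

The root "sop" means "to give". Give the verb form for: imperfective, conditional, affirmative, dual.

paalsopakang

Attach aspect imperfective el- → elsop.
Attach polarity affirmative pa- → paelsop.
Attach mood conditional -ak → paelsopak.
Attach number dual -eng → paelsopakeng.
Apply vowel harmony: paelsopakeng → paalsopakang.
Nasal assimilation: no change.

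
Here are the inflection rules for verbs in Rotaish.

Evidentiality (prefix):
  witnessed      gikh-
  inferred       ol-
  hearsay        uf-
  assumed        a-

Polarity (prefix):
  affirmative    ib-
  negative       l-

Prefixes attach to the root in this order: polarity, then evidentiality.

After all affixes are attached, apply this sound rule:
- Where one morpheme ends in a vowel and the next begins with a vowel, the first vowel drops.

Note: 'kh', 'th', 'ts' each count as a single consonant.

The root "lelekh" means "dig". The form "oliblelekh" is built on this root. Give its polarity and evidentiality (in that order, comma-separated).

affirmative, inferred

Segment: ol-ib-lelekh.
polarity: ib- → affirmative.
evidentiality: ol- → inferred.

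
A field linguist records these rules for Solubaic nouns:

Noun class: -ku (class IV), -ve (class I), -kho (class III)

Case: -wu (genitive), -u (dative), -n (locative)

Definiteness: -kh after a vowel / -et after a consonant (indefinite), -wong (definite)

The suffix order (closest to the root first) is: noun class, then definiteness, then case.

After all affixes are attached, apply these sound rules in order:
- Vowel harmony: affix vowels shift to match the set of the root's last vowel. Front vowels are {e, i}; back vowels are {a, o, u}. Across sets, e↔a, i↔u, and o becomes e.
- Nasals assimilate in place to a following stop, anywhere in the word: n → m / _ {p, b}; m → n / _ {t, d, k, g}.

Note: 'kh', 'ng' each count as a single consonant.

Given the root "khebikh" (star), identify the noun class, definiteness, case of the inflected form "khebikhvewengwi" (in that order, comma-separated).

Segment: khebikh-ve-wong-wu.
noun class: -ve → class I.
definiteness: -wong → definite.
case: -wu → genitive.

class I, definite, genitive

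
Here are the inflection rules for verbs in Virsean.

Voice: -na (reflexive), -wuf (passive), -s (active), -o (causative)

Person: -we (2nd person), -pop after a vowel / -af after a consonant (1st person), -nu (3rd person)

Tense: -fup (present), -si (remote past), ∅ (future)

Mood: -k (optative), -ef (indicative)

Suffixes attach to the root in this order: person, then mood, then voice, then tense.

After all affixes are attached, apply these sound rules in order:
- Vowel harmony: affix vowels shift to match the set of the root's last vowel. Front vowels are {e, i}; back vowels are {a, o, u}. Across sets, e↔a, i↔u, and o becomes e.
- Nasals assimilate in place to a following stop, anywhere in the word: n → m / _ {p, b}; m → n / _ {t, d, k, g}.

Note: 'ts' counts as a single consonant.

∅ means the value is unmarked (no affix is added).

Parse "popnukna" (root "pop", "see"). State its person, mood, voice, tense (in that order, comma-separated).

3rd person, optative, reflexive, future

Segment: pop-nu-k-na.
person: -nu → 3rd person.
mood: -k → optative.
voice: -na → reflexive.
tense: ∅ → future.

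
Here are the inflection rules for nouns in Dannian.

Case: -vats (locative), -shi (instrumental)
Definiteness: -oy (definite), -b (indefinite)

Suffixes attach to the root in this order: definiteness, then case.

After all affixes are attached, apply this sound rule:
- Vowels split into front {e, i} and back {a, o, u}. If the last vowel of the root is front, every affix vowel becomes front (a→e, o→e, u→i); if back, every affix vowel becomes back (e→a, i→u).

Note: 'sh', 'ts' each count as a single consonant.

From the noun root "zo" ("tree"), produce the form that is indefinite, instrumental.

Attach definiteness indefinite -b → zob.
Attach case instrumental -shi → zobshi.
Apply vowel harmony: zobshi → zobshu.

zobshu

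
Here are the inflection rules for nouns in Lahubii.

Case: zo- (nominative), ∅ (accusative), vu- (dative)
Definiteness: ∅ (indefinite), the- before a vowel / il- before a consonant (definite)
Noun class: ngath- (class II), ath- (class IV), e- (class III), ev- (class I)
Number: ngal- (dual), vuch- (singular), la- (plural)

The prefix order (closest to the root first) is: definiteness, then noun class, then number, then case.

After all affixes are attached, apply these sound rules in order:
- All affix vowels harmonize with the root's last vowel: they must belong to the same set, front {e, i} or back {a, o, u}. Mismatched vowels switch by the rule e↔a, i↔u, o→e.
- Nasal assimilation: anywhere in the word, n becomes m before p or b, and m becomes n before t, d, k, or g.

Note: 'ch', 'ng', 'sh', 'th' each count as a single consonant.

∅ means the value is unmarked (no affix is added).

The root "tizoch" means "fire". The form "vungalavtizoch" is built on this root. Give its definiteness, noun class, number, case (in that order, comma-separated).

indefinite, class I, dual, dative

Segment: vu-ngal-ev-tizoch.
definiteness: ∅ → indefinite.
noun class: ev- → class I.
number: ngal- → dual.
case: vu- → dative.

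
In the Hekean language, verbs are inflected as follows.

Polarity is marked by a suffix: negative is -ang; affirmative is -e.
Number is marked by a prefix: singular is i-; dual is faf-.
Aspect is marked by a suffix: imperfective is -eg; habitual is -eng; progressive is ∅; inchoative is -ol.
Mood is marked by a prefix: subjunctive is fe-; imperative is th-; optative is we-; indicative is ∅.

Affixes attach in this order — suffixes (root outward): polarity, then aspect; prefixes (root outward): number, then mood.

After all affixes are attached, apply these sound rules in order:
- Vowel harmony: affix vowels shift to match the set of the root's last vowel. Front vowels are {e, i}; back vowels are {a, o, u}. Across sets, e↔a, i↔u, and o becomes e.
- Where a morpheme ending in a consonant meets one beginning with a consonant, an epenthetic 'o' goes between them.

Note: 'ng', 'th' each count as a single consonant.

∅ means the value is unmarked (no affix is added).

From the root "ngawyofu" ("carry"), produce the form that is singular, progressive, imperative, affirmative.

thungawyofua

Attach polarity affirmative -e → ngawyofue.
Attach number singular i- → ingawyofue.
aspect = progressive: zero marking, form stays ingawyofue.
Attach mood imperative th- → thingawyofue.
Apply vowel harmony: thingawyofue → thungawyofua.
Epenthesis: no change.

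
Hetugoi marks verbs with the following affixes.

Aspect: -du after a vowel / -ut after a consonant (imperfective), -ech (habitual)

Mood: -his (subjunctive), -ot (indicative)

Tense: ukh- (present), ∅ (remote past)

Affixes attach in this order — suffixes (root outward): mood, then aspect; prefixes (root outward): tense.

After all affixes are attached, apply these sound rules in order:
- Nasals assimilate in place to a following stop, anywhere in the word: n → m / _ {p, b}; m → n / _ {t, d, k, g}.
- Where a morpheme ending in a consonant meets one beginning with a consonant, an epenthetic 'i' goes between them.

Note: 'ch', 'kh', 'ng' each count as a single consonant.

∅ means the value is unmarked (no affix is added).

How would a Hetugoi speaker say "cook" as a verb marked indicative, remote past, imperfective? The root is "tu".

tuotut

Attach mood indicative -ot → tuot.
tense = remote past: zero marking, form stays tuot.
Attach aspect imperfective -ut (after consonant 't') → tuotut.
Nasal assimilation: no change.
Epenthesis: no change.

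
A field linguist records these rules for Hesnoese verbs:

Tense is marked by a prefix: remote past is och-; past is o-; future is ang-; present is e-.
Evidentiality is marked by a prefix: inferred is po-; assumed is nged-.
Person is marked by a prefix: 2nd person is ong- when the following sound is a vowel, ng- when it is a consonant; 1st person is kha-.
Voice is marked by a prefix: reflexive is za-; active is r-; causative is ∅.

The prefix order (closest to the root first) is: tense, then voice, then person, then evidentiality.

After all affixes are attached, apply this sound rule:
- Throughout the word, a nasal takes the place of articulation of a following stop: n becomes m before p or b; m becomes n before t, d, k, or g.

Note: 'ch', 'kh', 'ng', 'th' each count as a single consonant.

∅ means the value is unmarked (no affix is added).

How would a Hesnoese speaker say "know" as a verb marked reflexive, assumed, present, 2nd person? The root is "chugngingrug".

ngedngzaechugngingrug

Attach tense present e- → echugngingrug.
Attach voice reflexive za- → zaechugngingrug.
Attach person 2nd person ng- (before consonant 'z') → ngzaechugngingrug.
Attach evidentiality assumed nged- → ngedngzaechugngingrug.
Nasal assimilation: no change.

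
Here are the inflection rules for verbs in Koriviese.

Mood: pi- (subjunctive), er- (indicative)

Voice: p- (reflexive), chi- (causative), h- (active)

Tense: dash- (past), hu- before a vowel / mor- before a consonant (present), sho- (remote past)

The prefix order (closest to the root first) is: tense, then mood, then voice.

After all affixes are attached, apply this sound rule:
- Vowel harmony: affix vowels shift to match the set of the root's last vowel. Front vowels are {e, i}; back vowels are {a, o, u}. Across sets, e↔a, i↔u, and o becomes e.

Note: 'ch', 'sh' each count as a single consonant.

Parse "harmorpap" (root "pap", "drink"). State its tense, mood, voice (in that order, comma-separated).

present, indicative, active

Segment: h-er-mor-pap.
tense: hu/mor- → present.
mood: er- → indicative.
voice: h- → active.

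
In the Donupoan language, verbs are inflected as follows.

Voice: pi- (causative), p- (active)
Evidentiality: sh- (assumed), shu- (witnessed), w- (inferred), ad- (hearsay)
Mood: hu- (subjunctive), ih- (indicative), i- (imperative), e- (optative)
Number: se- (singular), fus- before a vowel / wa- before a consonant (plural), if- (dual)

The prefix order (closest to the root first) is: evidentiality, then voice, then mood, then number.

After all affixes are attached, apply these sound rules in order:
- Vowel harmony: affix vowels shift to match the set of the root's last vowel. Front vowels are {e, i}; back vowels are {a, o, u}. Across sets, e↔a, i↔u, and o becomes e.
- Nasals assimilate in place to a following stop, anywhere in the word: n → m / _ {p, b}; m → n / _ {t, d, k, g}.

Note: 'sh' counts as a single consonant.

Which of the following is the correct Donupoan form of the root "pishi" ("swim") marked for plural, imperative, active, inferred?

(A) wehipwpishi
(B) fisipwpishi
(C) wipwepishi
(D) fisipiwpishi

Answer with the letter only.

B

Attach evidentiality inferred w- → wpishi.
Attach voice active p- → pwpishi.
Attach mood imperative i- → ipwpishi.
Attach number plural fus- (before vowel 'i') → fusipwpishi.
Apply vowel harmony: fusipwpishi → fisipwpishi.
Nasal assimilation: no change.
So the correct form is fisipwpishi, option (B).
(A) wehipwpishi is wrong: it uses subjunctive instead of imperative for mood.
(D) fisipiwpishi is wrong: it uses causative instead of active for voice.
(C) wipwepishi is wrong: it has the affixes in the wrong order.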